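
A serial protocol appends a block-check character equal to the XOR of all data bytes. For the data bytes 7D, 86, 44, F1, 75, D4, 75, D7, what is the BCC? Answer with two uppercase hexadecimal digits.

XOR the bytes together:
  start with 0x7D
  0x7D ⊕ 0x86 = 0xFB
  0xFB ⊕ 0x44 = 0xBF
  0xBF ⊕ 0xF1 = 0x4E
  0x4E ⊕ 0x75 = 0x3B
  0x3B ⊕ 0xD4 = 0xEF
  0xEF ⊕ 0x75 = 0x9A
  0x9A ⊕ 0xD7 = 0x4D

4D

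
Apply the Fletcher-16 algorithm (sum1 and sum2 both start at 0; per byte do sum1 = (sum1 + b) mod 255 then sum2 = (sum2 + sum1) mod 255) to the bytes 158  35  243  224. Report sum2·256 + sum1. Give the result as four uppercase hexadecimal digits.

AC96

Running sums (mod 255):
  after byte 0 (158): sum1=158, sum2=158
  after byte 1 (35): sum1=193, sum2=96
  after byte 2 (243): sum1=181, sum2=22
  after byte 3 (224): sum1=150, sum2=172
Checksum = sum2·256 + sum1 = 172·256 + 150 = 44182 = 0xAC96.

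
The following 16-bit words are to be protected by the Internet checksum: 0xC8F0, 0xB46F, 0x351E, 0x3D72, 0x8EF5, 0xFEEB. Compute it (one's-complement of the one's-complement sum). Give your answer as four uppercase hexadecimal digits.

One's-complement addition (fold any carry out of bit 15 back into bit 0):
  0xC8F0 + 0xB46F = 0x17D5F → wrap carry → 0x7D60
  0x7D60 + 0x351E = 0x0B27E
  0xB27E + 0x3D72 = 0x0EFF0
  0xEFF0 + 0x8EF5 = 0x17EE5 → wrap carry → 0x7EE6
  0x7EE6 + 0xFEEB = 0x17DD1 → wrap carry → 0x7DD2
One's-complement sum = 0x7DD2.
Checksum = ~0x7DD2 & 0xFFFF = 0x822D.

822D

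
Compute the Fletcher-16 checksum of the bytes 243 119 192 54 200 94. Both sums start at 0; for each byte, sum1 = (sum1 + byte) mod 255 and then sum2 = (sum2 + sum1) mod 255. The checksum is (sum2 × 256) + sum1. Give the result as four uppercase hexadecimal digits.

A289

Running sums (mod 255):
  after byte 0 (243): sum1=243, sum2=243
  after byte 1 (119): sum1=107, sum2=95
  after byte 2 (192): sum1=44, sum2=139
  after byte 3 (54): sum1=98, sum2=237
  after byte 4 (200): sum1=43, sum2=25
  after byte 5 (94): sum1=137, sum2=162
Checksum = sum2·256 + sum1 = 162·256 + 137 = 41609 = 0xA289.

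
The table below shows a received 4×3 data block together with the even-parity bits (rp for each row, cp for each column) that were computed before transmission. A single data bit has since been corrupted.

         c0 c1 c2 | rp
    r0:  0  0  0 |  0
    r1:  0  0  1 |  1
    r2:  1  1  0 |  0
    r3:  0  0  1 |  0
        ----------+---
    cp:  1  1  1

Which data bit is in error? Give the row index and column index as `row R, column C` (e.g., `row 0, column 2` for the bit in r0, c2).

row 3, column 2

Recompute each row's even parity and compare to rp:
  r0: data parity 0, sent rp 0 → ok
  r1: data parity 1, sent rp 1 → ok
  r2: data parity 0, sent rp 0 → ok
  r3: data parity 1, sent rp 0 → mismatch
Recompute each column's even parity and compare to cp:
  c0: data parity 1, sent cp 1 → ok
  c1: data parity 1, sent cp 1 → ok
  c2: data parity 0, sent cp 1 → mismatch
Exactly one row (r3) and one column (c2) fail → the flipped bit is at their intersection.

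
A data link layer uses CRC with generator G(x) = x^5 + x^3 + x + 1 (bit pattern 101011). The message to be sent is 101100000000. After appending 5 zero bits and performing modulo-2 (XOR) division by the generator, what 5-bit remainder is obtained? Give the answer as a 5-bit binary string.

01000

Append 5 zeros: 10110000000000000. Divide by 101011 (XOR where the leading bit is 1):
  pos 0: 101100 XOR 101011 = 000111
  pos 3: 111000 XOR 101011 = 010011
  pos 4: 100110 XOR 101011 = 001101
  pos 6: 110100 XOR 101011 = 011111
  pos 7: 111110 XOR 101011 = 010101
  pos 8: 101010 XOR 101011 = 000001
Remainder (last 5 bits) = 01000. This is the CRC / FCS.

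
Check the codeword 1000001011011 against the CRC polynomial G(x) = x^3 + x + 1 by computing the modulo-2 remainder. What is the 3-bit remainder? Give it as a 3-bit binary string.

Modulo-2 division of 1000001011011 by 1011:
  pos 0: 1000 XOR 1011 = 0011
  pos 2: 1100 XOR 1011 = 0111
  pos 3: 1111 XOR 1011 = 0100
  pos 4: 1000 XOR 1011 = 0011
  pos 6: 1111 XOR 1011 = 0100
  pos 7: 1000 XOR 1011 = 0011
  pos 9: 1111 XOR 1011 = 0100
Remainder = 100 (nonzero — an error is detected).

100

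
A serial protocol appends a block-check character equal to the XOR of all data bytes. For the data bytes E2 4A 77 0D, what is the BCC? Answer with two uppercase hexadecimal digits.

D2

XOR the bytes together:
  start with 0xE2
  0xE2 ⊕ 0x4A = 0xA8
  0xA8 ⊕ 0x77 = 0xDF
  0xDF ⊕ 0x0D = 0xD2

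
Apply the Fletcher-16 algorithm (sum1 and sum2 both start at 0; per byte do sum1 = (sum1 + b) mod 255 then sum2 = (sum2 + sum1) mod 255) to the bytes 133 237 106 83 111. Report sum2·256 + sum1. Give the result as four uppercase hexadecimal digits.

Running sums (mod 255):
  after byte 0 (133): sum1=133, sum2=133
  after byte 1 (237): sum1=115, sum2=248
  after byte 2 (106): sum1=221, sum2=214
  after byte 3 (83): sum1=49, sum2=8
  after byte 4 (111): sum1=160, sum2=168
Checksum = sum2·256 + sum1 = 168·256 + 160 = 43168 = 0xA8A0.

A8A0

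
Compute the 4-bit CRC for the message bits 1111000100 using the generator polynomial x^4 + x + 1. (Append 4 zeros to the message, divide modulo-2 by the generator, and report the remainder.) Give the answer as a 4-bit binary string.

Append 4 zeros: 11110001000000. Divide by 10011 (XOR where the leading bit is 1):
  pos 0: 11110 XOR 10011 = 01101
  pos 1: 11010 XOR 10011 = 01001
  pos 2: 10010 XOR 10011 = 00001
  pos 6: 11000 XOR 10011 = 01011
  pos 7: 10110 XOR 10011 = 00101
  pos 9: 10100 XOR 10011 = 00111
Remainder (last 4 bits) = 0111. This is the CRC / FCS.

0111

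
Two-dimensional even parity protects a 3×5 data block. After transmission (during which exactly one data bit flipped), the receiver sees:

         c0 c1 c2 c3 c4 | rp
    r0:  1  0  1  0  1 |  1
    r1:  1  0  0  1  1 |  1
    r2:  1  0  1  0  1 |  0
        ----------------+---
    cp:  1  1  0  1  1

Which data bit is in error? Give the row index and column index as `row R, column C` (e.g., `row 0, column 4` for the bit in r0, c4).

Recompute each row's even parity and compare to rp:
  r0: data parity 1, sent rp 1 → ok
  r1: data parity 1, sent rp 1 → ok
  r2: data parity 1, sent rp 0 → mismatch
Recompute each column's even parity and compare to cp:
  c0: data parity 1, sent cp 1 → ok
  c1: data parity 0, sent cp 1 → mismatch
  c2: data parity 0, sent cp 0 → ok
  c3: data parity 1, sent cp 1 → ok
  c4: data parity 1, sent cp 1 → ok
Exactly one row (r2) and one column (c1) fail → the flipped bit is at their intersection.

row 2, column 1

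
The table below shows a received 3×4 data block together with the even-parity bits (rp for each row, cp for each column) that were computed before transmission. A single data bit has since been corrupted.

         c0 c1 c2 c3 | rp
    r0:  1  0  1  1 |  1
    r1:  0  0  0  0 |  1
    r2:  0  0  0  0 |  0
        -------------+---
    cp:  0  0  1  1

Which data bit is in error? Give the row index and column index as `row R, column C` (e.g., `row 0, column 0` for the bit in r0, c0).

row 1, column 0

Recompute each row's even parity and compare to rp:
  r0: data parity 1, sent rp 1 → ok
  r1: data parity 0, sent rp 1 → mismatch
  r2: data parity 0, sent rp 0 → ok
Recompute each column's even parity and compare to cp:
  c0: data parity 1, sent cp 0 → mismatch
  c1: data parity 0, sent cp 0 → ok
  c2: data parity 1, sent cp 1 → ok
  c3: data parity 1, sent cp 1 → ok
Exactly one row (r1) and one column (c0) fail → the flipped bit is at their intersection.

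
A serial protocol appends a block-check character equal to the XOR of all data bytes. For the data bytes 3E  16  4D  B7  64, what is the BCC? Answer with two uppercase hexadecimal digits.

XOR the bytes together:
  start with 0x3E
  0x3E ⊕ 0x16 = 0x28
  0x28 ⊕ 0x4D = 0x65
  0x65 ⊕ 0xB7 = 0xD2
  0xD2 ⊕ 0x64 = 0xB6

B6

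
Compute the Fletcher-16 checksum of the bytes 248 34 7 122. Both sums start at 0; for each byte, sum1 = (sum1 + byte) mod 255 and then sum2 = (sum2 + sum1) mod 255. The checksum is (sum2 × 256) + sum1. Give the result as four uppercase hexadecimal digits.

Running sums (mod 255):
  after byte 0 (248): sum1=248, sum2=248
  after byte 1 (34): sum1=27, sum2=20
  after byte 2 (7): sum1=34, sum2=54
  after byte 3 (122): sum1=156, sum2=210
Checksum = sum2·256 + sum1 = 210·256 + 156 = 53916 = 0xD29C.

D29C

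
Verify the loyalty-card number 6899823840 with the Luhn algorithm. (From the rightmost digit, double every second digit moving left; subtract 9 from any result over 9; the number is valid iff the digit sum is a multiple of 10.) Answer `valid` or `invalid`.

From the right, keep odd positions and double even positions (subtract 9 from any doubled value over 9):
  doubled (positions 2,4,...): 8 6 7 9 3 → sum 33
  kept (positions 1,3,...): 0 8 2 9 8 → sum 27
Total = 60.
60 mod 10 = 0, so the number is valid.

valid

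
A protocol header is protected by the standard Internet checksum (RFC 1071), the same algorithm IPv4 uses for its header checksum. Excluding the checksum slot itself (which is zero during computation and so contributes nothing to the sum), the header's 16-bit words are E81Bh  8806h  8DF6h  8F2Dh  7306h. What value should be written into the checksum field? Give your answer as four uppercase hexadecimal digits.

FFB2

One's-complement addition (fold any carry out of bit 15 back into bit 0):
  0xE81B + 0x8806 = 0x17021 → wrap carry → 0x7022
  0x7022 + 0x8DF6 = 0x0FE18
  0xFE18 + 0x8F2D = 0x18D45 → wrap carry → 0x8D46
  0x8D46 + 0x7306 = 0x1004C → wrap carry → 0x004D
One's-complement sum = 0x004D.
Checksum = ~0x004D & 0xFFFF = 0xFFB2.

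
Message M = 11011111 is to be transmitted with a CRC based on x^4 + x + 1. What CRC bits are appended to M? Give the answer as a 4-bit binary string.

1110

Append 4 zeros: 110111110000. Divide by 10011 (XOR where the leading bit is 1):
  pos 0: 11011 XOR 10011 = 01000
  pos 1: 10001 XOR 10011 = 00010
  pos 4: 10110 XOR 10011 = 00101
  pos 6: 10100 XOR 10011 = 00111
Remainder (last 4 bits) = 1110. This is the CRC / FCS.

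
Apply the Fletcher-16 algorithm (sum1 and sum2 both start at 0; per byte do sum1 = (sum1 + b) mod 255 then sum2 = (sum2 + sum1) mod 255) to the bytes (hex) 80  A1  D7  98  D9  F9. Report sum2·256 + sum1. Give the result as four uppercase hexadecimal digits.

Running sums (mod 255):
  after byte 0 (80): sum1=128, sum2=128
  after byte 1 (A1): sum1=34, sum2=162
  after byte 2 (D7): sum1=249, sum2=156
  after byte 3 (98): sum1=146, sum2=47
  after byte 4 (D9): sum1=108, sum2=155
  after byte 5 (F9): sum1=102, sum2=2
Checksum = sum2·256 + sum1 = 2·256 + 102 = 614 = 0x0266.

0266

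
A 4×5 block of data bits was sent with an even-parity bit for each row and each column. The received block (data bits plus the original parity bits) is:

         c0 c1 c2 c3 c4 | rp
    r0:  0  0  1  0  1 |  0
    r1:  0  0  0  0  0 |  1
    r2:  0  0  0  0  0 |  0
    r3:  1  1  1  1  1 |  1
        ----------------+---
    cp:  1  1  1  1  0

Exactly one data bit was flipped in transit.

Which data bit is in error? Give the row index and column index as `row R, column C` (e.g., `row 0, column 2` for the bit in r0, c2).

row 1, column 2

Recompute each row's even parity and compare to rp:
  r0: data parity 0, sent rp 0 → ok
  r1: data parity 0, sent rp 1 → mismatch
  r2: data parity 0, sent rp 0 → ok
  r3: data parity 1, sent rp 1 → ok
Recompute each column's even parity and compare to cp:
  c0: data parity 1, sent cp 1 → ok
  c1: data parity 1, sent cp 1 → ok
  c2: data parity 0, sent cp 1 → mismatch
  c3: data parity 1, sent cp 1 → ok
  c4: data parity 0, sent cp 0 → ok
Exactly one row (r1) and one column (c2) fail → the flipped bit is at their intersection.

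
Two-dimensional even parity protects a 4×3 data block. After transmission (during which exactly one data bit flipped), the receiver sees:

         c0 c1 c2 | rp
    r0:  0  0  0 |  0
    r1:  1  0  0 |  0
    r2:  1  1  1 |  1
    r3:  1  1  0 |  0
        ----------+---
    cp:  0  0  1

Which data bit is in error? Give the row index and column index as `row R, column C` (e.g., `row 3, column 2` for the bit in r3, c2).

Recompute each row's even parity and compare to rp:
  r0: data parity 0, sent rp 0 → ok
  r1: data parity 1, sent rp 0 → mismatch
  r2: data parity 1, sent rp 1 → ok
  r3: data parity 0, sent rp 0 → ok
Recompute each column's even parity and compare to cp:
  c0: data parity 1, sent cp 0 → mismatch
  c1: data parity 0, sent cp 0 → ok
  c2: data parity 1, sent cp 1 → ok
Exactly one row (r1) and one column (c0) fail → the flipped bit is at their intersection.

row 1, column 0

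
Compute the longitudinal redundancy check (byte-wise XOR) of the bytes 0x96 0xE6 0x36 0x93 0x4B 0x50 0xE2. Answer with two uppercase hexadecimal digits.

XOR the bytes together:
  start with 0x96
  0x96 ⊕ 0xE6 = 0x70
  0x70 ⊕ 0x36 = 0x46
  0x46 ⊕ 0x93 = 0xD5
  0xD5 ⊕ 0x4B = 0x9E
  0x9E ⊕ 0x50 = 0xCE
  0xCE ⊕ 0xE2 = 0x2C

2C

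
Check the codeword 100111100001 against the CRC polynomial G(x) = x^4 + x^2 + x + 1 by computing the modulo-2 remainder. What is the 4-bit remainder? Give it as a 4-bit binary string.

0000

Modulo-2 division of 100111100001 by 10111:
  pos 0: 10011 XOR 10111 = 00100
  pos 2: 10011 XOR 10111 = 00100
  pos 4: 10000 XOR 10111 = 00111
  pos 6: 11100 XOR 10111 = 01011
  pos 7: 10111 XOR 10111 = 00000
Remainder = 0000 (zero — the frame passes the CRC check).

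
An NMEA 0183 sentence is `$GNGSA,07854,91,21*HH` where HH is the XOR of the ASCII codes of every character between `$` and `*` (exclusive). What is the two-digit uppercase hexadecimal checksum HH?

45

XOR the ASCII codes of the payload characters:
  'G' = 0x47 → acc = 0x47
  'N' = 0x4E → acc = 0x09
  'G' = 0x47 → acc = 0x4E
  'S' = 0x53 → acc = 0x1D
  'A' = 0x41 → acc = 0x5C
  ',' = 0x2C → acc = 0x70
  '0' = 0x30 → acc = 0x40
  '7' = 0x37 → acc = 0x77
  '8' = 0x38 → acc = 0x4F
  '5' = 0x35 → acc = 0x7A
  '4' = 0x34 → acc = 0x4E
  ',' = 0x2C → acc = 0x62
  '9' = 0x39 → acc = 0x5B
  '1' = 0x31 → acc = 0x6A
  ',' = 0x2C → acc = 0x46
  '2' = 0x32 → acc = 0x74
  '1' = 0x31 → acc = 0x45
Checksum = 0x45.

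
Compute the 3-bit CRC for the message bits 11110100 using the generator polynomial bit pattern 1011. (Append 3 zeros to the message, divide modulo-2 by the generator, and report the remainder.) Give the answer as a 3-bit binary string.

011

Append 3 zeros: 11110100000. Divide by 1011 (XOR where the leading bit is 1):
  pos 0: 1111 XOR 1011 = 0100
  pos 1: 1000 XOR 1011 = 0011
  pos 3: 1110 XOR 1011 = 0101
  pos 4: 1010 XOR 1011 = 0001
  pos 7: 1000 XOR 1011 = 0011
Remainder (last 3 bits) = 011. This is the CRC / FCS.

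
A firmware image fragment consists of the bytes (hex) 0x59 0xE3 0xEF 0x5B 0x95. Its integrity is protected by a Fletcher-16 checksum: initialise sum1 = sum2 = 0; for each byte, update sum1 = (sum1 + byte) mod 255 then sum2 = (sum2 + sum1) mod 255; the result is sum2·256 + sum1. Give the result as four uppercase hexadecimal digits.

Running sums (mod 255):
  after byte 0 (0x59): sum1=89, sum2=89
  after byte 1 (0xE3): sum1=61, sum2=150
  after byte 2 (0xEF): sum1=45, sum2=195
  after byte 3 (0x5B): sum1=136, sum2=76
  after byte 4 (0x95): sum1=30, sum2=106
Checksum = sum2·256 + sum1 = 106·256 + 30 = 27166 = 0x6A1E.

6A1E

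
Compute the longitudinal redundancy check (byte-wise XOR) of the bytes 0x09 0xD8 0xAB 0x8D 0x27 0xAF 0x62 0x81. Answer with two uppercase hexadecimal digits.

9C

XOR the bytes together:
  start with 0x09
  0x09 ⊕ 0xD8 = 0xD1
  0xD1 ⊕ 0xAB = 0x7A
  0x7A ⊕ 0x8D = 0xF7
  0xF7 ⊕ 0x27 = 0xD0
  0xD0 ⊕ 0xAF = 0x7F
  0x7F ⊕ 0x62 = 0x1D
  0x1D ⊕ 0x81 = 0x9C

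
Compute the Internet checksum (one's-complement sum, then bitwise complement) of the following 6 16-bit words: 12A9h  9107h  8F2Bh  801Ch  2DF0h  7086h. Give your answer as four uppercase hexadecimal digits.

One's-complement addition (fold any carry out of bit 15 back into bit 0):
  0x12A9 + 0x9107 = 0x0A3B0
  0xA3B0 + 0x8F2B = 0x132DB → wrap carry → 0x32DC
  0x32DC + 0x801C = 0x0B2F8
  0xB2F8 + 0x2DF0 = 0x0E0E8
  0xE0E8 + 0x7086 = 0x1516E → wrap carry → 0x516F
One's-complement sum = 0x516F.
Checksum = ~0x516F & 0xFFFF = 0xAE90.

AE90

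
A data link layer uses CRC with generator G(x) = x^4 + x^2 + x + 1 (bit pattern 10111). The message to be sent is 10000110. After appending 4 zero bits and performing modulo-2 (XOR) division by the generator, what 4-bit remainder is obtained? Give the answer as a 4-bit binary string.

Append 4 zeros: 100001100000. Divide by 10111 (XOR where the leading bit is 1):
  pos 0: 10000 XOR 10111 = 00111
  pos 2: 11111 XOR 10111 = 01000
  pos 3: 10000 XOR 10111 = 00111
  pos 5: 11100 XOR 10111 = 01011
  pos 6: 10110 XOR 10111 = 00001
Remainder (last 4 bits) = 0010. This is the CRC / FCS.

0010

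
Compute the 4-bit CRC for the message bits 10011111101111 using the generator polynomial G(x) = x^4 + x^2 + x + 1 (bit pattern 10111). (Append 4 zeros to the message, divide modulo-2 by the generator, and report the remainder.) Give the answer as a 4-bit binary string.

Append 4 zeros: 100111111011110000. Divide by 10111 (XOR where the leading bit is 1):
  pos 0: 10011 XOR 10111 = 00100
  pos 2: 10011 XOR 10111 = 00100
  pos 4: 10011 XOR 10111 = 00100
  pos 6: 10001 XOR 10111 = 00110
  pos 8: 11011 XOR 10111 = 01100
  pos 9: 11001 XOR 10111 = 01110
  pos 10: 11100 XOR 10111 = 01011
  pos 11: 10110 XOR 10111 = 00001
Remainder (last 4 bits) = 0100. This is the CRC / FCS.

0100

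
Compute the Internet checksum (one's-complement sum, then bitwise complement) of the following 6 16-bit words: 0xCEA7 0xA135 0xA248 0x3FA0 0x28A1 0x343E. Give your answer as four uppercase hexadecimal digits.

515A

One's-complement addition (fold any carry out of bit 15 back into bit 0):
  0xCEA7 + 0xA135 = 0x16FDC → wrap carry → 0x6FDD
  0x6FDD + 0xA248 = 0x11225 → wrap carry → 0x1226
  0x1226 + 0x3FA0 = 0x051C6
  0x51C6 + 0x28A1 = 0x07A67
  0x7A67 + 0x343E = 0x0AEA5
One's-complement sum = 0xAEA5.
Checksum = ~0xAEA5 & 0xFFFF = 0x515A.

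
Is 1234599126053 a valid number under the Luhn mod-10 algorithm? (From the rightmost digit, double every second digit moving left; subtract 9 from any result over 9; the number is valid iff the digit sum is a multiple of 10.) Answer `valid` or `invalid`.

valid

From the right, keep odd positions and double even positions (subtract 9 from any doubled value over 9):
  doubled (positions 2,4,...): 1 3 2 9 8 4 → sum 27
  kept (positions 1,3,...): 3 0 2 9 5 3 1 → sum 23
Total = 50.
50 mod 10 = 0, so the number is valid.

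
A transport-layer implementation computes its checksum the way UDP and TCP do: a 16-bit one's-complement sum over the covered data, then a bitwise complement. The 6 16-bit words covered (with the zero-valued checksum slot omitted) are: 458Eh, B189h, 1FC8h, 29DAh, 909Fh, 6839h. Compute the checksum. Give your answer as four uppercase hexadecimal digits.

One's-complement addition (fold any carry out of bit 15 back into bit 0):
  0x458E + 0xB189 = 0x0F717
  0xF717 + 0x1FC8 = 0x116DF → wrap carry → 0x16E0
  0x16E0 + 0x29DA = 0x040BA
  0x40BA + 0x909F = 0x0D159
  0xD159 + 0x6839 = 0x13992 → wrap carry → 0x3993
One's-complement sum = 0x3993.
Checksum = ~0x3993 & 0xFFFF = 0xC66C.

C66C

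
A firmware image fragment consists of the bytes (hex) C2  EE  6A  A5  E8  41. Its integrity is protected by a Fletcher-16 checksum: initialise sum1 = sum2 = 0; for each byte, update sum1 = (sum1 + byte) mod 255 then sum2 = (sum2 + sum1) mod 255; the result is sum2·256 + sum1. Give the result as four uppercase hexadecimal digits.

E8EB

Running sums (mod 255):
  after byte 0 (C2): sum1=194, sum2=194
  after byte 1 (EE): sum1=177, sum2=116
  after byte 2 (6A): sum1=28, sum2=144
  after byte 3 (A5): sum1=193, sum2=82
  after byte 4 (E8): sum1=170, sum2=252
  after byte 5 (41): sum1=235, sum2=232
Checksum = sum2·256 + sum1 = 232·256 + 235 = 59627 = 0xE8EB.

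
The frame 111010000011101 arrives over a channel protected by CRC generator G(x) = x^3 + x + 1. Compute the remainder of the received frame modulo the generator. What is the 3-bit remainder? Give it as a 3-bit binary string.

Modulo-2 division of 111010000011101 by 1011:
  pos 0: 1110 XOR 1011 = 0101
  pos 1: 1011 XOR 1011 = 0000
  pos 10: 1110 XOR 1011 = 0101
  pos 11: 1011 XOR 1011 = 0000
Remainder = 000 (zero — the frame passes the CRC check).

000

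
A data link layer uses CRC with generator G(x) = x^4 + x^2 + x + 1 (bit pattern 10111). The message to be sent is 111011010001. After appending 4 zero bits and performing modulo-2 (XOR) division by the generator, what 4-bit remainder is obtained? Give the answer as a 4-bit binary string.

0010

Append 4 zeros: 1110110100010000. Divide by 10111 (XOR where the leading bit is 1):
  pos 0: 11101 XOR 10111 = 01010
  pos 1: 10101 XOR 10111 = 00010
  pos 4: 10010 XOR 10111 = 00101
  pos 6: 10100 XOR 10111 = 00011
  pos 9: 11100 XOR 10111 = 01011
  pos 10: 10110 XOR 10111 = 00001
Remainder (last 4 bits) = 0010. This is the CRC / FCS.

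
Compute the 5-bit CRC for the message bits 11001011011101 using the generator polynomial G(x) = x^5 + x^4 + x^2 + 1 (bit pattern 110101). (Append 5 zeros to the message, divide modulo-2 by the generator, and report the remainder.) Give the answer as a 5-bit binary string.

10101

Append 5 zeros: 1100101101110100000. Divide by 110101 (XOR where the leading bit is 1):
  pos 0: 110010 XOR 110101 = 000111
  pos 3: 111110 XOR 110101 = 001011
  pos 5: 101111 XOR 110101 = 011010
  pos 6: 110101 XOR 110101 = 000000
  pos 13: 100000 XOR 110101 = 010101
Remainder (last 5 bits) = 10101. This is the CRC / FCS.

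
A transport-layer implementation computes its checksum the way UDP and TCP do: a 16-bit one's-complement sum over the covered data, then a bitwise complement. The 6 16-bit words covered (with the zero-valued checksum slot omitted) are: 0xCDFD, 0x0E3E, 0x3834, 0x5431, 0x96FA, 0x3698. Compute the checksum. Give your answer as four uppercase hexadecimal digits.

C9CB

One's-complement addition (fold any carry out of bit 15 back into bit 0):
  0xCDFD + 0x0E3E = 0x0DC3B
  0xDC3B + 0x3834 = 0x1146F → wrap carry → 0x1470
  0x1470 + 0x5431 = 0x068A1
  0x68A1 + 0x96FA = 0x0FF9B
  0xFF9B + 0x3698 = 0x13633 → wrap carry → 0x3634
One's-complement sum = 0x3634.
Checksum = ~0x3634 & 0xFFFF = 0xC9CB.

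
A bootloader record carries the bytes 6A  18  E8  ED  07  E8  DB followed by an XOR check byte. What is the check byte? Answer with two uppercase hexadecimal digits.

43

XOR the bytes together:
  start with 0x6A
  0x6A ⊕ 0x18 = 0x72
  0x72 ⊕ 0xE8 = 0x9A
  0x9A ⊕ 0xED = 0x77
  0x77 ⊕ 0x07 = 0x70
  0x70 ⊕ 0xE8 = 0x98
  0x98 ⊕ 0xDB = 0x43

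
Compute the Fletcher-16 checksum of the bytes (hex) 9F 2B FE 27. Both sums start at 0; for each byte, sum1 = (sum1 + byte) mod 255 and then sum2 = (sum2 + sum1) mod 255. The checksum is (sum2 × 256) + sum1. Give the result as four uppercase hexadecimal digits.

Running sums (mod 255):
  after byte 0 (9F): sum1=159, sum2=159
  after byte 1 (2B): sum1=202, sum2=106
  after byte 2 (FE): sum1=201, sum2=52
  after byte 3 (27): sum1=240, sum2=37
Checksum = sum2·256 + sum1 = 37·256 + 240 = 9712 = 0x25F0.

25F0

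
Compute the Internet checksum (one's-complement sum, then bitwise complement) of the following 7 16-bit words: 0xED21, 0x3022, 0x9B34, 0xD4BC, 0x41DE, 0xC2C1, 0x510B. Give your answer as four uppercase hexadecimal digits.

1D1F

One's-complement addition (fold any carry out of bit 15 back into bit 0):
  0xED21 + 0x3022 = 0x11D43 → wrap carry → 0x1D44
  0x1D44 + 0x9B34 = 0x0B878
  0xB878 + 0xD4BC = 0x18D34 → wrap carry → 0x8D35
  0x8D35 + 0x41DE = 0x0CF13
  0xCF13 + 0xC2C1 = 0x191D4 → wrap carry → 0x91D5
  0x91D5 + 0x510B = 0x0E2E0
One's-complement sum = 0xE2E0.
Checksum = ~0xE2E0 & 0xFFFF = 0x1D1F.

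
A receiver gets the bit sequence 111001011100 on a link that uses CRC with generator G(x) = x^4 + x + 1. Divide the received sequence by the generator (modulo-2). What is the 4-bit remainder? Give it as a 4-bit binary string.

Modulo-2 division of 111001011100 by 10011:
  pos 0: 11100 XOR 10011 = 01111
  pos 1: 11111 XOR 10011 = 01100
  pos 2: 11000 XOR 10011 = 01011
  pos 3: 10111 XOR 10011 = 00100
  pos 5: 10011 XOR 10011 = 00000
Remainder = 0000 (zero — the frame passes the CRC check).

0000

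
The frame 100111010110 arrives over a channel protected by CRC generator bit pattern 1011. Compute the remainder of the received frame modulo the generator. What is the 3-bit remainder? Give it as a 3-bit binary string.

000

Modulo-2 division of 100111010110 by 1011:
  pos 0: 1001 XOR 1011 = 0010
  pos 2: 1011 XOR 1011 = 0000
  pos 7: 1011 XOR 1011 = 0000
Remainder = 000 (zero — the frame passes the CRC check).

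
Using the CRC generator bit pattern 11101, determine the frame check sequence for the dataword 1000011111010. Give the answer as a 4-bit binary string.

Append 4 zeros: 10000111110100000. Divide by 11101 (XOR where the leading bit is 1):
  pos 0: 10000 XOR 11101 = 01101
  pos 1: 11011 XOR 11101 = 00110
  pos 3: 11011 XOR 11101 = 00110
  pos 5: 11011 XOR 11101 = 00110
  pos 7: 11001 XOR 11101 = 00100
  pos 9: 10000 XOR 11101 = 01101
  pos 10: 11010 XOR 11101 = 00111
  pos 12: 11100 XOR 11101 = 00001
Remainder (last 4 bits) = 0001. This is the CRC / FCS.

0001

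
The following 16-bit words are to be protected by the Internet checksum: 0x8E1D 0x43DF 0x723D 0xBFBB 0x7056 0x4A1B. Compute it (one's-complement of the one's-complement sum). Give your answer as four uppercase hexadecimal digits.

4198

One's-complement addition (fold any carry out of bit 15 back into bit 0):
  0x8E1D + 0x43DF = 0x0D1FC
  0xD1FC + 0x723D = 0x14439 → wrap carry → 0x443A
  0x443A + 0xBFBB = 0x103F5 → wrap carry → 0x03F6
  0x03F6 + 0x7056 = 0x0744C
  0x744C + 0x4A1B = 0x0BE67
One's-complement sum = 0xBE67.
Checksum = ~0xBE67 & 0xFFFF = 0x4198.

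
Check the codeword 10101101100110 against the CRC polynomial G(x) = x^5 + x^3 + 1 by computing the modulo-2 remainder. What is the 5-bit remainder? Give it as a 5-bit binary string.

Modulo-2 division of 10101101100110 by 101001:
  pos 0: 101011 XOR 101001 = 000010
  pos 4: 100110 XOR 101001 = 001111
  pos 6: 111101 XOR 101001 = 010100
  pos 7: 101001 XOR 101001 = 000000
Remainder = 00000 (zero — the frame passes the CRC check).

00000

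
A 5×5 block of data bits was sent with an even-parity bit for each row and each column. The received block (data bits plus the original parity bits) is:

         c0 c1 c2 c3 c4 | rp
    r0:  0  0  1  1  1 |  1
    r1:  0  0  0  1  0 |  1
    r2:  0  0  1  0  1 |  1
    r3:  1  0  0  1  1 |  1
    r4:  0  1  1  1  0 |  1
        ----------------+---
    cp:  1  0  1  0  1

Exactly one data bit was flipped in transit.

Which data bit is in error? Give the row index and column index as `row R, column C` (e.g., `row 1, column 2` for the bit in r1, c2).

row 2, column 1

Recompute each row's even parity and compare to rp:
  r0: data parity 1, sent rp 1 → ok
  r1: data parity 1, sent rp 1 → ok
  r2: data parity 0, sent rp 1 → mismatch
  r3: data parity 1, sent rp 1 → ok
  r4: data parity 1, sent rp 1 → ok
Recompute each column's even parity and compare to cp:
  c0: data parity 1, sent cp 1 → ok
  c1: data parity 1, sent cp 0 → mismatch
  c2: data parity 1, sent cp 1 → ok
  c3: data parity 0, sent cp 0 → ok
  c4: data parity 1, sent cp 1 → ok
Exactly one row (r2) and one column (c1) fail → the flipped bit is at their intersection.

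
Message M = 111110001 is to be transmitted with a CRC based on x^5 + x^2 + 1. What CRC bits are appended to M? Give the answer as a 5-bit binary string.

11011

Append 5 zeros: 11111000100000. Divide by 100101 (XOR where the leading bit is 1):
  pos 0: 111110 XOR 100101 = 011011
  pos 1: 110110 XOR 100101 = 010011
  pos 2: 100110 XOR 100101 = 000011
  pos 6: 111000 XOR 100101 = 011101
  pos 7: 111010 XOR 100101 = 011111
  pos 8: 111110 XOR 100101 = 011011
Remainder (last 5 bits) = 11011. This is the CRC / FCS.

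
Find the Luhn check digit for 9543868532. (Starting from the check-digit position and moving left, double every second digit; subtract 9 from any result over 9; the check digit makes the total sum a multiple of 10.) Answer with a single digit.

Partial digits right→left: 2 3 5 8 6 8 3 4 5 9
Double every second digit counting from the check-digit position (so the 1st, 3rd, 5th, ... of the partial from the right).
  doubled (with −9 where >9): 4 1 3 6 1 → sum 15
  kept as-is: 3 8 8 4 9 → sum 32
Total = 15 + 32 = 47.
Check digit = (10 − (47 mod 10)) mod 10 = 3.

3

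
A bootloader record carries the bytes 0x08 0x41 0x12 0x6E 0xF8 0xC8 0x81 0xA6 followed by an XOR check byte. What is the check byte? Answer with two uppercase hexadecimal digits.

22

XOR the bytes together:
  start with 0x08
  0x08 ⊕ 0x41 = 0x49
  0x49 ⊕ 0x12 = 0x5B
  0x5B ⊕ 0x6E = 0x35
  0x35 ⊕ 0xF8 = 0xCD
  0xCD ⊕ 0xC8 = 0x05
  0x05 ⊕ 0x81 = 0x84
  0x84 ⊕ 0xA6 = 0x22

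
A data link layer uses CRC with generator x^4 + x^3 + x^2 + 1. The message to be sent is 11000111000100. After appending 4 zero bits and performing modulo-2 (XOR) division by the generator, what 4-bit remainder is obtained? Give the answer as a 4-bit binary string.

0000

Append 4 zeros: 110001110001000000. Divide by 11101 (XOR where the leading bit is 1):
  pos 0: 11000 XOR 11101 = 00101
  pos 2: 10111 XOR 11101 = 01010
  pos 3: 10101 XOR 11101 = 01000
  pos 4: 10000 XOR 11101 = 01101
  pos 5: 11010 XOR 11101 = 00111
  pos 7: 11101 XOR 11101 = 00000
Remainder (last 4 bits) = 0000. This is the CRC / FCS.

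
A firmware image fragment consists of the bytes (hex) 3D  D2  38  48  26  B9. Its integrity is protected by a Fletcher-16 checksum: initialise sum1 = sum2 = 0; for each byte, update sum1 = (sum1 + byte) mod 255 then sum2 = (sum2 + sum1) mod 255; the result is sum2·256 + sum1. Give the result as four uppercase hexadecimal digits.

Running sums (mod 255):
  after byte 0 (3D): sum1=61, sum2=61
  after byte 1 (D2): sum1=16, sum2=77
  after byte 2 (38): sum1=72, sum2=149
  after byte 3 (48): sum1=144, sum2=38
  after byte 4 (26): sum1=182, sum2=220
  after byte 5 (B9): sum1=112, sum2=77
Checksum = sum2·256 + sum1 = 77·256 + 112 = 19824 = 0x4D70.

4D70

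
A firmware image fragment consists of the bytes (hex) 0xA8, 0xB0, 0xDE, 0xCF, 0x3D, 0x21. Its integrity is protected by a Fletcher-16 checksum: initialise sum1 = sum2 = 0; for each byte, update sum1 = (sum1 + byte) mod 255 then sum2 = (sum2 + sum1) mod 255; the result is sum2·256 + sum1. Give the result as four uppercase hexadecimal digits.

ED66

Running sums (mod 255):
  after byte 0 (0xA8): sum1=168, sum2=168
  after byte 1 (0xB0): sum1=89, sum2=2
  after byte 2 (0xDE): sum1=56, sum2=58
  after byte 3 (0xCF): sum1=8, sum2=66
  after byte 4 (0x3D): sum1=69, sum2=135
  after byte 5 (0x21): sum1=102, sum2=237
Checksum = sum2·256 + sum1 = 237·256 + 102 = 60774 = 0xED66.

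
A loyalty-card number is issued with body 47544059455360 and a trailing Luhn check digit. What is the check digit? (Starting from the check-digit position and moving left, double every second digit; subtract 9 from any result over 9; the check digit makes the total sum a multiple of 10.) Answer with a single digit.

8

Partial digits right→left: 0 6 3 5 5 4 9 5 0 4 4 5 7 4
Double every second digit counting from the check-digit position (so the 1st, 3rd, 5th, ... of the partial from the right).
  doubled (with −9 where >9): 0 6 1 9 0 8 5 → sum 29
  kept as-is: 6 5 4 5 4 5 4 → sum 33
Total = 29 + 33 = 62.
Check digit = (10 − (62 mod 10)) mod 10 = 8.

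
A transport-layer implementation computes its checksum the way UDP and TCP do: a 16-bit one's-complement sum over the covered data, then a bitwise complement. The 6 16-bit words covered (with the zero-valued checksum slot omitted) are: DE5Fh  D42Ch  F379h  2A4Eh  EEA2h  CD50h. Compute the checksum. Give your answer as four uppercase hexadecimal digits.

73B7

One's-complement addition (fold any carry out of bit 15 back into bit 0):
  0xDE5F + 0xD42C = 0x1B28B → wrap carry → 0xB28C
  0xB28C + 0xF379 = 0x1A605 → wrap carry → 0xA606
  0xA606 + 0x2A4E = 0x0D054
  0xD054 + 0xEEA2 = 0x1BEF6 → wrap carry → 0xBEF7
  0xBEF7 + 0xCD50 = 0x18C47 → wrap carry → 0x8C48
One's-complement sum = 0x8C48.
Checksum = ~0x8C48 & 0xFFFF = 0x73B7.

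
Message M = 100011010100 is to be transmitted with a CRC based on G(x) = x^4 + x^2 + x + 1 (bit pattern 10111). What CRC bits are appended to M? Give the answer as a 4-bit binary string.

0100

Append 4 zeros: 1000110101000000. Divide by 10111 (XOR where the leading bit is 1):
  pos 0: 10001 XOR 10111 = 00110
  pos 2: 11010 XOR 10111 = 01101
  pos 3: 11011 XOR 10111 = 01100
  pos 4: 11000 XOR 10111 = 01111
  pos 5: 11111 XOR 10111 = 01000
  pos 6: 10000 XOR 10111 = 00111
  pos 8: 11100 XOR 10111 = 01011
  pos 9: 10110 XOR 10111 = 00001
Remainder (last 4 bits) = 0100. This is the CRC / FCS.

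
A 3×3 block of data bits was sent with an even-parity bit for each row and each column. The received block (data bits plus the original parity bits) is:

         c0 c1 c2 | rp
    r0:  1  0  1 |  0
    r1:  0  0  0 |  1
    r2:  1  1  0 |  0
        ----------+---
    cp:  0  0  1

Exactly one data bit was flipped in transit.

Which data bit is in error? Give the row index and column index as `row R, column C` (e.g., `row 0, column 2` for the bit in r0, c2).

Recompute each row's even parity and compare to rp:
  r0: data parity 0, sent rp 0 → ok
  r1: data parity 0, sent rp 1 → mismatch
  r2: data parity 0, sent rp 0 → ok
Recompute each column's even parity and compare to cp:
  c0: data parity 0, sent cp 0 → ok
  c1: data parity 1, sent cp 0 → mismatch
  c2: data parity 1, sent cp 1 → ok
Exactly one row (r1) and one column (c1) fail → the flipped bit is at their intersection.

row 1, column 1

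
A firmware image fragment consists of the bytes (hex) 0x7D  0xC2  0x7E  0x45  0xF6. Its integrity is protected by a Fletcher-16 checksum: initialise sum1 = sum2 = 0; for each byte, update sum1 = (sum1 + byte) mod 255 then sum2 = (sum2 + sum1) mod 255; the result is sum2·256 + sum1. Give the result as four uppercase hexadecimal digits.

7BFA

Running sums (mod 255):
  after byte 0 (0x7D): sum1=125, sum2=125
  after byte 1 (0xC2): sum1=64, sum2=189
  after byte 2 (0x7E): sum1=190, sum2=124
  after byte 3 (0x45): sum1=4, sum2=128
  after byte 4 (0xF6): sum1=250, sum2=123
Checksum = sum2·256 + sum1 = 123·256 + 250 = 31738 = 0x7BFA.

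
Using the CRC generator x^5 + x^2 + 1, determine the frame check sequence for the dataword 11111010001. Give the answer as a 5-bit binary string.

01000

Append 5 zeros: 1111101000100000. Divide by 100101 (XOR where the leading bit is 1):
  pos 0: 111110 XOR 100101 = 011011
  pos 1: 110111 XOR 100101 = 010010
  pos 2: 100100 XOR 100101 = 000001
  pos 7: 100100 XOR 100101 = 000001
Remainder (last 5 bits) = 01000. This is the CRC / FCS.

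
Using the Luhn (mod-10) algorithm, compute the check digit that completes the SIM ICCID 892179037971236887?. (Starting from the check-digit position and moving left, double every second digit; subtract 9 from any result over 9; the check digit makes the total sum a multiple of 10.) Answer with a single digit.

Partial digits right→left: 7 8 8 6 3 2 1 7 9 7 3 0 9 7 1 2 9 8
Double every second digit counting from the check-digit position (so the 1st, 3rd, 5th, ... of the partial from the right).
  doubled (with −9 where >9): 5 7 6 2 9 6 9 2 9 → sum 55
  kept as-is: 8 6 2 7 7 0 7 2 8 → sum 47
Total = 55 + 47 = 102.
Check digit = (10 − (102 mod 10)) mod 10 = 8.

8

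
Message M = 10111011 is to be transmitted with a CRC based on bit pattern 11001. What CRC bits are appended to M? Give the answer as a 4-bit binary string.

0011

Append 4 zeros: 101110110000. Divide by 11001 (XOR where the leading bit is 1):
  pos 0: 10111 XOR 11001 = 01110
  pos 1: 11100 XOR 11001 = 00101
  pos 3: 10111 XOR 11001 = 01110
  pos 4: 11100 XOR 11001 = 00101
  pos 6: 10100 XOR 11001 = 01101
  pos 7: 11010 XOR 11001 = 00011
Remainder (last 4 bits) = 0011. This is the CRC / FCS.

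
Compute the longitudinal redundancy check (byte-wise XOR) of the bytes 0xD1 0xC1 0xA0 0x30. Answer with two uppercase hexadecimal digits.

80

XOR the bytes together:
  start with 0xD1
  0xD1 ⊕ 0xC1 = 0x10
  0x10 ⊕ 0xA0 = 0xB0
  0xB0 ⊕ 0x30 = 0x80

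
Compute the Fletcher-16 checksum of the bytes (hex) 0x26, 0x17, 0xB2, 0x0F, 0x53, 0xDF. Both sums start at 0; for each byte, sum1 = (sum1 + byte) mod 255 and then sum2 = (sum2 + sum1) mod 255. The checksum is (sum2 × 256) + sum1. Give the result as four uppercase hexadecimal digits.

D632

Running sums (mod 255):
  after byte 0 (0x26): sum1=38, sum2=38
  after byte 1 (0x17): sum1=61, sum2=99
  after byte 2 (0xB2): sum1=239, sum2=83
  after byte 3 (0x0F): sum1=254, sum2=82
  after byte 4 (0x53): sum1=82, sum2=164
  after byte 5 (0xDF): sum1=50, sum2=214
Checksum = sum2·256 + sum1 = 214·256 + 50 = 54834 = 0xD632.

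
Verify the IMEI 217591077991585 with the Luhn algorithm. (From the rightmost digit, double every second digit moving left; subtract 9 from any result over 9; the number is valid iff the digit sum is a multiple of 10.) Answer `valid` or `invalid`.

invalid

From the right, keep odd positions and double even positions (subtract 9 from any doubled value over 9):
  doubled (positions 2,4,...): 7 2 9 5 2 1 2 → sum 28
  kept (positions 1,3,...): 5 5 9 7 0 9 7 2 → sum 44
Total = 72.
72 mod 10 = 2, so the number is invalid.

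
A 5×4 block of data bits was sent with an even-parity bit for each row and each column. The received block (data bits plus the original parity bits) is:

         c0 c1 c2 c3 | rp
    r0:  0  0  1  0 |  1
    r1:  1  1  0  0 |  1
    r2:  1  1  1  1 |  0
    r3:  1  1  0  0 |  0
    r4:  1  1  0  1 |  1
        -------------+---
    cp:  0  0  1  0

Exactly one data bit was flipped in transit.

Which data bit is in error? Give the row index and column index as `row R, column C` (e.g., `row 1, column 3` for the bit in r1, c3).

row 1, column 2

Recompute each row's even parity and compare to rp:
  r0: data parity 1, sent rp 1 → ok
  r1: data parity 0, sent rp 1 → mismatch
  r2: data parity 0, sent rp 0 → ok
  r3: data parity 0, sent rp 0 → ok
  r4: data parity 1, sent rp 1 → ok
Recompute each column's even parity and compare to cp:
  c0: data parity 0, sent cp 0 → ok
  c1: data parity 0, sent cp 0 → ok
  c2: data parity 0, sent cp 1 → mismatch
  c3: data parity 0, sent cp 0 → ok
Exactly one row (r1) and one column (c2) fail → the flipped bit is at their intersection.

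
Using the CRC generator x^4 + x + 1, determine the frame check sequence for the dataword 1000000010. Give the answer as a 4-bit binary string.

Append 4 zeros: 10000000100000. Divide by 10011 (XOR where the leading bit is 1):
  pos 0: 10000 XOR 10011 = 00011
  pos 3: 11000 XOR 10011 = 01011
  pos 4: 10111 XOR 10011 = 00100
  pos 6: 10000 XOR 10011 = 00011
  pos 9: 11000 XOR 10011 = 01011
Remainder (last 4 bits) = 1011. This is the CRC / FCS.

1011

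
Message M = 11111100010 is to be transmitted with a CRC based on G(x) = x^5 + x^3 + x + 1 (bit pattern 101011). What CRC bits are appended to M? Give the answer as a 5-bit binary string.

11001

Append 5 zeros: 1111110001000000. Divide by 101011 (XOR where the leading bit is 1):
  pos 0: 111111 XOR 101011 = 010100
  pos 1: 101000 XOR 101011 = 000011
  pos 5: 110010 XOR 101011 = 011001
  pos 6: 110010 XOR 101011 = 011001
  pos 7: 110010 XOR 101011 = 011001
  pos 8: 110010 XOR 101011 = 011001
  pos 9: 110010 XOR 101011 = 011001
  pos 10: 110010 XOR 101011 = 011001
Remainder (last 5 bits) = 11001. This is the CRC / FCS.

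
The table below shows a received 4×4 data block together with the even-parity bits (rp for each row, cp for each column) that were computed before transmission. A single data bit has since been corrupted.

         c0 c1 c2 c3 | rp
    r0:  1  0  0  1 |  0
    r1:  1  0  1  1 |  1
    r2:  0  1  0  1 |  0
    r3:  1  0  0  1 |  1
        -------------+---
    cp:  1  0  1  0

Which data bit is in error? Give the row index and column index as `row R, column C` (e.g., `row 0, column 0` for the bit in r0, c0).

Recompute each row's even parity and compare to rp:
  r0: data parity 0, sent rp 0 → ok
  r1: data parity 1, sent rp 1 → ok
  r2: data parity 0, sent rp 0 → ok
  r3: data parity 0, sent rp 1 → mismatch
Recompute each column's even parity and compare to cp:
  c0: data parity 1, sent cp 1 → ok
  c1: data parity 1, sent cp 0 → mismatch
  c2: data parity 1, sent cp 1 → ok
  c3: data parity 0, sent cp 0 → ok
Exactly one row (r3) and one column (c1) fail → the flipped bit is at their intersection.

row 3, column 1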